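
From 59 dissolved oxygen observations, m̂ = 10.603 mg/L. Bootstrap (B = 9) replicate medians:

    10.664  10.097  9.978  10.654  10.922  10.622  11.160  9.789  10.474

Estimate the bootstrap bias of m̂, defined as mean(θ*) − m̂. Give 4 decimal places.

bias = −0.1186

mean(θ*) = (10.664 + 10.097 + 9.978 + 10.654 + 10.922 + 10.622 + 11.160 + 9.789 + 10.474) / 9 = 10.48444
bias = 10.48444 − 10.603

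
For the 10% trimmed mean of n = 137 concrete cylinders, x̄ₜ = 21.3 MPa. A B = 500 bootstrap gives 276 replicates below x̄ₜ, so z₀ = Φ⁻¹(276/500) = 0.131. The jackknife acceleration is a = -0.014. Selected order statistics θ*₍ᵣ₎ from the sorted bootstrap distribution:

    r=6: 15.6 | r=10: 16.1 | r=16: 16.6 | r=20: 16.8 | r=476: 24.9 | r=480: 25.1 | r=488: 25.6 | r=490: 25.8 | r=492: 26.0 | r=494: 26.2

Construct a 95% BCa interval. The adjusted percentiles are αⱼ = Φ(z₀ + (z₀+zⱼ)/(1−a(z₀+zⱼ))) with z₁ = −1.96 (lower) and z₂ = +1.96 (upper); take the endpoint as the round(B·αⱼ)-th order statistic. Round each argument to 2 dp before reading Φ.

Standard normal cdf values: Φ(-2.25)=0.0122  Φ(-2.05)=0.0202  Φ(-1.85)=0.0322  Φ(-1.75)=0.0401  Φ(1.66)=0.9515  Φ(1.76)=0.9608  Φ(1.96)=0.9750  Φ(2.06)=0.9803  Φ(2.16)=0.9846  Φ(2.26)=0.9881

Lower: z₀ + z₁ = 0.131 + (-1.960) = -1.829; 1 − a(z₀+z₁) = 1 − (-0.014)(-1.829) = 0.9744; argument = 0.131 + (-1.829)/0.9744 = -1.7461 → -1.75.
α₁ = Φ(-1.75) = 0.0401; rank = round(500 × 0.0401) = 20; θ*₍20₎ = 16.8.
Upper: z₀ + z₂ = 2.091; 1 − a(z₀+z₂) = 1.0293; argument = 2.1625 → 2.16; α₂ = 0.9846; rank = 492; θ*₍492₎ = 26.0.

(16.8, 26.0)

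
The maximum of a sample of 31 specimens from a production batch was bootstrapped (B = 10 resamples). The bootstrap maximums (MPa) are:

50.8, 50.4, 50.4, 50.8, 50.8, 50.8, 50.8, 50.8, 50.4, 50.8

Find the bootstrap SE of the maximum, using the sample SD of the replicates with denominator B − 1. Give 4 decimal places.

SE* = 0.1932

Bootstrap SE is the standard deviation of the 10 replicate maximums.
Mean of replicates: (50.8 + 50.4 + 50.4 + 50.8 + 50.8 + 50.8 + 50.8 + 50.8 + 50.4 + 50.8) / 10 = 506.80000 / 10 = 50.68000
Sum of squared deviations: (+0.12000)² + (−0.28000)² + (−0.28000)² + (+0.12000)² + (+0.12000)² + (+0.12000)² + (+0.12000)² + (+0.12000)² + (−0.28000)² + (+0.12000)² = 0.33600
Variance = 0.33600 / 9 = 0.03733
SE* = √0.03733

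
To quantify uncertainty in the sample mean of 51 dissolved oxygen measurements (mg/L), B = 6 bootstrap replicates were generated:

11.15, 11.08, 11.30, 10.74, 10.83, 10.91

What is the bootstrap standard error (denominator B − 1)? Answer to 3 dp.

SE* = 0.211

Bootstrap SE is the standard deviation of the 6 replicate means.
Mean of replicates: (11.15 + 11.08 + 11.30 + 10.74 + 10.83 + 10.91) / 6 = 66.0100 / 6 = 11.0017
Sum of squared deviations: (+0.1483)² + (+0.0783)² + (+0.2983)² + (−0.2617)² + (−0.1717)² + (−0.0917)² = 0.2235
Variance = 0.2235 / 5 = 0.0447
SE* = √0.0447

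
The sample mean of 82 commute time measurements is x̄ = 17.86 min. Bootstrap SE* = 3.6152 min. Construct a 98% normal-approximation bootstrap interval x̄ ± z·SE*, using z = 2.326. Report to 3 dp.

Margin = 2.326 × 3.6152 = 8.4090
Interval: 17.86 ± 8.4090

(9.451, 26.269)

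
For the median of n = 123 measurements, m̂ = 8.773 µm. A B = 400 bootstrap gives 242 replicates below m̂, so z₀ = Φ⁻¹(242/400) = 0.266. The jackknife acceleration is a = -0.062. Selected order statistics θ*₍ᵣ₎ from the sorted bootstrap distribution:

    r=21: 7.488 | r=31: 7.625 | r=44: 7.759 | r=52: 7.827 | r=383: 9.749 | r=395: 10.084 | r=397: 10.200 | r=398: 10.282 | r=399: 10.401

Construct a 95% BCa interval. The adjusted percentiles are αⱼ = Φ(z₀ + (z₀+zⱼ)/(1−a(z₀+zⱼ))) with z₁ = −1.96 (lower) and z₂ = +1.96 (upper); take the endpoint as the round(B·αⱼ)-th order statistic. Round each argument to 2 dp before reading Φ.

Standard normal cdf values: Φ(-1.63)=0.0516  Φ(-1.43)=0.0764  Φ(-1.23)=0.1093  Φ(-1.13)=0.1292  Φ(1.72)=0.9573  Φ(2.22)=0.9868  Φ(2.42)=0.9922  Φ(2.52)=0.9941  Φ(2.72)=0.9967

(7.488, 10.084)

Lower: z₀ + z₁ = 0.266 + (-1.960) = -1.694; 1 − a(z₀+z₁) = 1 − (-0.062)(-1.694) = 0.8950; argument = 0.266 + (-1.694)/0.8950 = -1.6268 → -1.63.
α₁ = Φ(-1.63) = 0.0516; rank = round(400 × 0.0516) = 21; θ*₍21₎ = 7.488.
Upper: z₀ + z₂ = 2.226; 1 − a(z₀+z₂) = 1.1380; argument = 2.2220 → 2.22; α₂ = 0.9868; rank = 395; θ*₍395₎ = 10.084.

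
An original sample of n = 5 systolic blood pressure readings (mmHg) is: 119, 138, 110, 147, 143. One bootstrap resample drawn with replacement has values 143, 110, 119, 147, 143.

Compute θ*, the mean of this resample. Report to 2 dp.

θ* = 132.40

Mean = (143 + 110 + 119 + 147 + 143) / 5 = 662.0 / 5 = 132.40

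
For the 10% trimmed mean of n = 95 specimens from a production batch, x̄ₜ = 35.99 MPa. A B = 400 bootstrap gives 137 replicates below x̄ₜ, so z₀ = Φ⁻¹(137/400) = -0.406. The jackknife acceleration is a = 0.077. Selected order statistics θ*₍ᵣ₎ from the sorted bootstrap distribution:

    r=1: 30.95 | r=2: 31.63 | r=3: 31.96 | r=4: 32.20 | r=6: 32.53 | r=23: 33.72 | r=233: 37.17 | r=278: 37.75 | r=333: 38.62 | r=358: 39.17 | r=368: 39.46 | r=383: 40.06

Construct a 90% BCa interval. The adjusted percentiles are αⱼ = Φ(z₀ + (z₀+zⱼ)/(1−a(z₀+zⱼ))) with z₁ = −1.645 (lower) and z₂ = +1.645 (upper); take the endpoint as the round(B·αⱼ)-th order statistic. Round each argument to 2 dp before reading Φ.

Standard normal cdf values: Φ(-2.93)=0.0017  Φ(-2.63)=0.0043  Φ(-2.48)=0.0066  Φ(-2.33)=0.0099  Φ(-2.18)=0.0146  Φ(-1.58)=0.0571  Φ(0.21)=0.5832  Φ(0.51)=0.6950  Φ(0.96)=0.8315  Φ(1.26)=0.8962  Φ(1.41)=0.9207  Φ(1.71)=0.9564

(32.53, 38.62)

Lower: z₀ + z₁ = -0.406 + (-1.645) = -2.051; 1 − a(z₀+z₁) = 1 − (0.077)(-2.051) = 1.1579; argument = -0.406 + (-2.051)/1.1579 = -2.1773 → -2.18.
α₁ = Φ(-2.18) = 0.0146; rank = round(400 × 0.0146) = 6; θ*₍6₎ = 32.53.
Upper: z₀ + z₂ = 1.239; 1 − a(z₀+z₂) = 0.9046; argument = 0.9637 → 0.96; α₂ = 0.8315; rank = 333; θ*₍333₎ = 38.62.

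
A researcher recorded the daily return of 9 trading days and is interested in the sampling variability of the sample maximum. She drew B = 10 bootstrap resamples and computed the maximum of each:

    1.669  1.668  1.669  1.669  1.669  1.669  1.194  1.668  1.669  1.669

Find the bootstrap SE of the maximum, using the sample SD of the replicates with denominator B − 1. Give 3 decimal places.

SE* = 0.150

Bootstrap SE is the standard deviation of the 10 replicate maximums.
Mean of replicates: (1.669 + 1.668 + 1.669 + 1.669 + 1.669 + 1.669 + 1.194 + 1.668 + 1.669 + 1.669) / 10 = 16.2130 / 10 = 1.6213
Sum of squared deviations: (+0.0477)² + (+0.0467)² + (+0.0477)² + (+0.0477)² + (+0.0477)² + (+0.0477)² + (−0.4273)² + (+0.0467)² + (+0.0477)² + (+0.0477)² = 0.2029
Variance = 0.2029 / 9 = 0.0225
SE* = √0.0225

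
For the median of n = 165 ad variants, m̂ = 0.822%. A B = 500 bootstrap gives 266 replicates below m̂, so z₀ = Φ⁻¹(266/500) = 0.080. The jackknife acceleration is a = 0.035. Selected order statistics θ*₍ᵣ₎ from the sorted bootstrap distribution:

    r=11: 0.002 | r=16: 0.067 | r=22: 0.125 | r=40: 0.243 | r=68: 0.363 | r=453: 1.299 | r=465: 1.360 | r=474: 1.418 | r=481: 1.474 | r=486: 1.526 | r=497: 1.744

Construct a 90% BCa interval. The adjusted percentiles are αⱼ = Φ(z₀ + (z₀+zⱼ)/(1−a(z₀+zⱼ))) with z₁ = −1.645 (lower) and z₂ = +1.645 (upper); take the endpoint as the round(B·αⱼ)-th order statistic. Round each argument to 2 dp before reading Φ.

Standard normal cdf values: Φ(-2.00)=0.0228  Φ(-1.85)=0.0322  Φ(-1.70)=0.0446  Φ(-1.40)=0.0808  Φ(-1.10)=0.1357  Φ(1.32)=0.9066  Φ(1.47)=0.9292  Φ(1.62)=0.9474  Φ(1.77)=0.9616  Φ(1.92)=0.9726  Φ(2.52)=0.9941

(0.243, 1.526)

Lower: z₀ + z₁ = 0.080 + (-1.645) = -1.565; 1 − a(z₀+z₁) = 1 − (0.035)(-1.565) = 1.0548; argument = 0.080 + (-1.565)/1.0548 = -1.4037 → -1.40.
α₁ = Φ(-1.40) = 0.0808; rank = round(500 × 0.0808) = 40; θ*₍40₎ = 0.243.
Upper: z₀ + z₂ = 1.725; 1 − a(z₀+z₂) = 0.9396; argument = 1.9158 → 1.92; α₂ = 0.9726; rank = 486; θ*₍486₎ = 1.526.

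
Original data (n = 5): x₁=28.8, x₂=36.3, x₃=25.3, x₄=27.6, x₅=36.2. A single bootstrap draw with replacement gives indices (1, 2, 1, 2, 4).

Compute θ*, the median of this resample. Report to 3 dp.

θ* = 28.800

Resample values: 28.8, 36.3, 28.8, 36.3, 27.6.
Sorted: 27.6, 28.8, 28.8, 36.3, 36.3
Median = middle value = 28.800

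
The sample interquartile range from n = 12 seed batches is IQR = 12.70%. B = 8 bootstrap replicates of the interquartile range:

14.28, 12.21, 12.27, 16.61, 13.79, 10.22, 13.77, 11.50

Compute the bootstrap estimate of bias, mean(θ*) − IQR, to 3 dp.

mean(θ*) = (14.28 + 12.21 + 12.27 + 16.61 + 13.79 + 10.22 + 13.77 + 11.50) / 8 = 13.0813
bias = 13.0813 − 12.70

bias = +0.381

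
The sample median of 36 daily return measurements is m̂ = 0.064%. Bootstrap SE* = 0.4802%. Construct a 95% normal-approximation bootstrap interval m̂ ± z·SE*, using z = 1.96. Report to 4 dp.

(-0.8772, 1.0052)

Margin = 1.96 × 0.4802 = 0.94119
Interval: 0.064 ± 0.94119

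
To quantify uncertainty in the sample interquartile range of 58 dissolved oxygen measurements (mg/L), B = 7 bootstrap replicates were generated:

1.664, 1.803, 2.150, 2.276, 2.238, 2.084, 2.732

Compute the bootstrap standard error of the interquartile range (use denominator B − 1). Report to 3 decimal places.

Bootstrap SE is the standard deviation of the 7 replicate interquartile ranges.
Mean of replicates: (1.664 + 1.803 + 2.150 + 2.276 + 2.238 + 2.084 + 2.732) / 7 = 14.9470 / 7 = 2.1353
Sum of squared deviations: (−0.4713)² + (−0.3323)² + (+0.0147)² + (+0.1407)² + (+0.1027)² + (−0.0513)² + (+0.5967)² = 0.7218
Variance = 0.7218 / 6 = 0.1203
SE* = √0.1203

SE* = 0.347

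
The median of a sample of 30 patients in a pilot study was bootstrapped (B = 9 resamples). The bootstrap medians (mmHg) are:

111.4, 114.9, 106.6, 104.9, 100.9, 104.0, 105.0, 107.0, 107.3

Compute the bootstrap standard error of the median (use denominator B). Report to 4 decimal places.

Bootstrap SE is the standard deviation of the 9 replicate medians.
Mean of replicates: (111.4 + 114.9 + 106.6 + 104.9 + 100.9 + 104.0 + 105.0 + 107.0 + 107.3) / 9 = 962.00000 / 9 = 106.88889
Sum of squared deviations: (+4.51111)² + (+8.01111)² + (−0.28889)² + (−1.98889)² + (−5.98889)² + (−2.88889)² + (−1.88889)² + (+0.11111)² + (+0.41111)² = 136.52889
Variance = 136.52889 / 9 = 15.16988
SE* = √15.16988

SE* = 3.8949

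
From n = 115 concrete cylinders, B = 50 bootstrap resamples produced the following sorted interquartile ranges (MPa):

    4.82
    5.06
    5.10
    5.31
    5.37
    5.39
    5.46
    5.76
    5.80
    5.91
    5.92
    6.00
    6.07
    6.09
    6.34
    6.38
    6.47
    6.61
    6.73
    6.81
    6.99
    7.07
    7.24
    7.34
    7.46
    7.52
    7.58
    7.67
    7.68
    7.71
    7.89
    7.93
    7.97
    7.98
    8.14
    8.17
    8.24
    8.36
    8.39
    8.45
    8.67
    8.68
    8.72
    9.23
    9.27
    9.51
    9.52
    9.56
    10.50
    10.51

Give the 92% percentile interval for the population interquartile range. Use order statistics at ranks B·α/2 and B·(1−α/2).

(5.06, 9.56)

α = 0.08; lower rank = 50 × 0.040 = 2; upper rank = 50 × 0.960 = 48.
The 2nd smallest replicate is 5.06; the 48th is 9.56.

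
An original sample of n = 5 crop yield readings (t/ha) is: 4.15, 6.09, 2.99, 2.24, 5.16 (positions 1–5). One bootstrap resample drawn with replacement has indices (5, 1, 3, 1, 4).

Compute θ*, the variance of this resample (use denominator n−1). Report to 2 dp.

θ* = 1.29

Resample values: 5.16, 4.15, 2.99, 4.15, 2.24.
Mean = 3.7380; sum of squared deviations = 5.1651
s² = 5.1651 / 4 = 1.2913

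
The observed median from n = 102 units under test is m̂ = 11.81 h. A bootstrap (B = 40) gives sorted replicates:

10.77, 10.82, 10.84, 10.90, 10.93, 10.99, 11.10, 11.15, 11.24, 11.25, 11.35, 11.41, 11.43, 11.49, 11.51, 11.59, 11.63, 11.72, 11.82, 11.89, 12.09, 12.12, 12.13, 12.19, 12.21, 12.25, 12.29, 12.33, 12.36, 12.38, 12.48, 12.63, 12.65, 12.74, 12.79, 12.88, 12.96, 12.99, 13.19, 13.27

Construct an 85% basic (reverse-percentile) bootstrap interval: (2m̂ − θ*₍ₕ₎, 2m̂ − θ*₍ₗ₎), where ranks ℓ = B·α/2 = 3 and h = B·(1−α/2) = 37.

Percentile endpoints at ranks 3 and 37: θ*₍3₎ = 10.84, θ*₍37₎ = 12.96.
Basic interval reflects these around m̂:
  lower = 2 × 11.81 − 12.96 = 10.66
  upper = 2 × 11.81 − 10.84 = 12.78

(10.66, 12.78)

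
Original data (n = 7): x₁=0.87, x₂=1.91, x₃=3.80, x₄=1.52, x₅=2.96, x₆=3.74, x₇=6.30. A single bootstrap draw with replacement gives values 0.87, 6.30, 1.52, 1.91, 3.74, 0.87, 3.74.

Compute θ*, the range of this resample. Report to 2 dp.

Range = 6.30 − 0.87 = 5.43

θ* = 5.43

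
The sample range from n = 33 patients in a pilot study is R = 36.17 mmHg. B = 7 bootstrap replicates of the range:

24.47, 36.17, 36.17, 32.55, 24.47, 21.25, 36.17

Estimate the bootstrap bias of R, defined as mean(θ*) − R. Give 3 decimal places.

mean(θ*) = (24.47 + 36.17 + 36.17 + 32.55 + 24.47 + 21.25 + 36.17) / 7 = 30.1786
bias = 30.1786 − 36.17

bias = −5.991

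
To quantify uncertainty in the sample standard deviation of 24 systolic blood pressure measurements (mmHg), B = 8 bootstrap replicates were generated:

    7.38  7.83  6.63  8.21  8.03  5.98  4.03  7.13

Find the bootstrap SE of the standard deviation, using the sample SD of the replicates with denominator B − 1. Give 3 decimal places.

Bootstrap SE is the standard deviation of the 8 replicate standard deviations.
Mean of replicates: (7.38 + 7.83 + 6.63 + 8.21 + 8.03 + 5.98 + 4.03 + 7.13) / 8 = 55.2200 / 8 = 6.9025
Sum of squared deviations: (+0.4775)² + (+0.9275)² + (−0.2725)² + (+1.3075)² + (+1.1275)² + (−0.9225)² + (−2.8725)² + (+0.2275)² = 13.2973
Variance = 13.2973 / 7 = 1.8996
SE* = √1.8996

SE* = 1.378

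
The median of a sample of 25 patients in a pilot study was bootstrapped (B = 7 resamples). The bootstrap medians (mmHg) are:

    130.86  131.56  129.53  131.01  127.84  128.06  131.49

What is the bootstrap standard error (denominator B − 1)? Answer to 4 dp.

SE* = 1.5836

Bootstrap SE is the standard deviation of the 7 replicate medians.
Mean of replicates: (130.86 + 131.56 + 129.53 + 131.01 + 127.84 + 128.06 + 131.49) / 7 = 910.35000 / 7 = 130.05000
Sum of squared deviations: (+0.81000)² + (+1.51000)² + (−0.52000)² + (+0.96000)² + (−2.21000)² + (−1.99000)² + (+1.44000)² = 15.04600
Variance = 15.04600 / 6 = 2.50767
SE* = √2.50767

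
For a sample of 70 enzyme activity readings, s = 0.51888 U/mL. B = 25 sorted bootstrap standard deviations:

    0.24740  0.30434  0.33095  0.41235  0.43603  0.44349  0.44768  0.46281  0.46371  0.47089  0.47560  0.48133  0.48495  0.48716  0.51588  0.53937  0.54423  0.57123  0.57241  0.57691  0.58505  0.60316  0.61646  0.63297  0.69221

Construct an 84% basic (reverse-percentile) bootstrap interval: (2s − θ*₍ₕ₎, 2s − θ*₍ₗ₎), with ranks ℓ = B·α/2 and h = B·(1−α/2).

Percentile endpoints at ranks 2 and 23: θ*₍2₎ = 0.30434, θ*₍23₎ = 0.61646.
Basic interval reflects these around s:
  lower = 2 × 0.51888 − 0.61646 = 0.42130
  upper = 2 × 0.51888 − 0.30434 = 0.73342

(0.42130, 0.73342)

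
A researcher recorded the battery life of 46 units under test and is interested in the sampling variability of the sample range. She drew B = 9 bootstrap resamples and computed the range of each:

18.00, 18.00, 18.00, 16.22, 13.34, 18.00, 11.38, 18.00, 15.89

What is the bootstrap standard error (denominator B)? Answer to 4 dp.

Bootstrap SE is the standard deviation of the 9 replicate ranges.
Mean of replicates: (18.00 + 18.00 + 18.00 + 16.22 + 13.34 + 18.00 + 11.38 + 18.00 + 15.89) / 9 = 146.83000 / 9 = 16.31444
Sum of squared deviations: (+1.68556)² + (+1.68556)² + (+1.68556)² + (−0.09444)² + (−2.97444)² + (+1.68556)² + (−4.93444)² + (+1.68556)² + (−0.42444)² = 47.59062
Variance = 47.59062 / 9 = 5.28785
SE* = √5.28785

SE* = 2.2995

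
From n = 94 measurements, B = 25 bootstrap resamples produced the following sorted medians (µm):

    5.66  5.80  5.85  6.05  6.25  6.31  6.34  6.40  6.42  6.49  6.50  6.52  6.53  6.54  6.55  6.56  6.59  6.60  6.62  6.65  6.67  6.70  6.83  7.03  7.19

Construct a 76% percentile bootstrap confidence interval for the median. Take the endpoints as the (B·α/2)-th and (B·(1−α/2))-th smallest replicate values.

α = 0.24; lower rank = 25 × 0.120 = 3; upper rank = 25 × 0.880 = 22.
The 3rd smallest replicate is 5.85; the 22nd is 6.70.

(5.85, 6.70)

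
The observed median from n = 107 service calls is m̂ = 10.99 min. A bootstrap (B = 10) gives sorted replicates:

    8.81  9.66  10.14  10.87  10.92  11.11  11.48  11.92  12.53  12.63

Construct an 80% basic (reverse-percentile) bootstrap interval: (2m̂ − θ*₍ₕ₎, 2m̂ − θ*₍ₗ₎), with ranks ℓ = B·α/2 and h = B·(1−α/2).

Percentile endpoints at ranks 1 and 9: θ*₍1₎ = 8.81, θ*₍9₎ = 12.53.
Basic interval reflects these around m̂:
  lower = 2 × 10.99 − 12.53 = 9.45
  upper = 2 × 10.99 − 8.81 = 13.17

(9.45, 13.17)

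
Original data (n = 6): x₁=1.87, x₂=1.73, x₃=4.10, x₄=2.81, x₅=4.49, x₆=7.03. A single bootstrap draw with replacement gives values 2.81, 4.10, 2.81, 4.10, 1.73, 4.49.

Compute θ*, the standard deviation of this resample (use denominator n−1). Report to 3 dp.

θ* = 1.061

Mean = 3.3400; sum of squared deviations = 5.6316
s² = 5.6316 / 5 = 1.1263
s = √1.1263 = 1.061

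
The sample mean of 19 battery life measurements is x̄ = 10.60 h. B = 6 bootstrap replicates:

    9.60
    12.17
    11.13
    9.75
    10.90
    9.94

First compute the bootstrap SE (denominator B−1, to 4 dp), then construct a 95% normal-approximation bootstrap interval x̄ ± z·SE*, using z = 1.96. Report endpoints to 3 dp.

Mean of replicates = 10.5817; sum of squared deviations = 4.9919; SE* = √(4.9919/5) = 0.9992
Margin = 1.96 × 0.9992 = 1.9584
Interval: 10.60 ± 1.9584

(8.642, 12.558)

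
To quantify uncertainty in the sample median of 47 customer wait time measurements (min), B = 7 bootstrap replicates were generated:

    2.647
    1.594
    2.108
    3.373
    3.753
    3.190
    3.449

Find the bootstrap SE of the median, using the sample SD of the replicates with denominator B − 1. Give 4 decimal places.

Bootstrap SE is the standard deviation of the 7 replicate medians.
Mean of replicates: (2.647 + 1.594 + 2.108 + 3.373 + 3.753 + 3.190 + 3.449) / 7 = 20.11400 / 7 = 2.87343
Sum of squared deviations: (−0.22643)² + (−1.27943)² + (−0.76543)² + (+0.49957)² + (+0.87957)² + (+0.31657)² + (+0.57557)² = 3.72881
Variance = 3.72881 / 6 = 0.62147
SE* = √0.62147

SE* = 0.7883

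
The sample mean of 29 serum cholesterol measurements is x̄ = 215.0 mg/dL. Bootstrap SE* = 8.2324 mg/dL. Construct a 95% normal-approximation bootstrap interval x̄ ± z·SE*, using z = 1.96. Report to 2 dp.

(198.86, 231.14)

Margin = 1.96 × 8.2324 = 16.136
Interval: 215.0 ± 16.136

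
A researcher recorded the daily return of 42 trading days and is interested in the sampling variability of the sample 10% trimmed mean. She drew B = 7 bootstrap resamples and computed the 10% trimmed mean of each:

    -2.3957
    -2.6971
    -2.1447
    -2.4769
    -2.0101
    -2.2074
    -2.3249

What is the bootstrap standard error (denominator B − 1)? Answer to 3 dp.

SE* = 0.228

Bootstrap SE is the standard deviation of the 7 replicate 10% trimmed means.
Mean of replicates: ((-2.3957) + (-2.6971) + (-2.1447) + (-2.4769) + (-2.0101) + (-2.2074) + (-2.3249)) / 7 = -16.25680 / 7 = -2.32240
Sum of squared deviations: (−0.07330)² + (−0.37470)² + (+0.17770)² + (−0.15450)² + (+0.31230)² + (+0.11500)² + (−0.00250)² = 0.31198
Variance = 0.31198 / 6 = 0.05200
SE* = √0.05200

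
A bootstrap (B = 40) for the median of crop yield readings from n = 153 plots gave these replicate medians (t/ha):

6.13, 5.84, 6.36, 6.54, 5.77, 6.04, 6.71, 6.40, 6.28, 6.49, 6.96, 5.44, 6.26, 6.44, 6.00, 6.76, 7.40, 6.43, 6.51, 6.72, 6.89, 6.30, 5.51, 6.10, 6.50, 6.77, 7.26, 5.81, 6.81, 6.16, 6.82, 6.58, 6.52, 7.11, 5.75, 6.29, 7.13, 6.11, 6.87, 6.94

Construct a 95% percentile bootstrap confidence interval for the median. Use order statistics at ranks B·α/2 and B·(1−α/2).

Sorted replicates: 5.44, 5.51, 5.75, 5.77, 5.81, 5.84, 6.00, 6.04, 6.10, 6.11, 6.13, 6.16, 6.26, 6.28, 6.29, 6.30, 6.36, 6.40, 6.43, 6.44, 6.49, 6.50, 6.51, 6.52, 6.54, 6.58, 6.71, 6.72, 6.76, 6.77, 6.81, 6.82, 6.87, 6.89, 6.94, 6.96, 7.11, 7.13, 7.26, 7.40
α = 0.05; lower rank = 40 × 0.025 = 1; upper rank = 40 × 0.975 = 39.
The 1st smallest replicate is 5.44; the 39th is 7.26.

(5.44, 7.26)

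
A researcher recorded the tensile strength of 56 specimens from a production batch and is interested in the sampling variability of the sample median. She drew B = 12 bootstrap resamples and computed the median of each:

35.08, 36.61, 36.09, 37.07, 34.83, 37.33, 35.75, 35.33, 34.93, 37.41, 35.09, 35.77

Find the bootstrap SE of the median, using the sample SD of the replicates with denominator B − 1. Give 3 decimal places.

Bootstrap SE is the standard deviation of the 12 replicate medians.
Mean of replicates: (35.08 + 36.61 + 36.09 + 37.07 + 34.83 + 37.33 + 35.75 + 35.33 + 34.93 + 37.41 + 35.09 + 35.77) / 12 = 431.2900 / 12 = 35.9408
Sum of squared deviations: (−0.8608)² + (+0.6692)² + (+0.1492)² + (+1.1292)² + (−1.1108)² + (+1.3892)² + (−0.1908)² + (−0.6108)² + (−1.0108)² + (+1.4692)² + (−0.8508)² + (−0.1708)² = 9.9927
Variance = 9.9927 / 11 = 0.9084
SE* = √0.9084

SE* = 0.953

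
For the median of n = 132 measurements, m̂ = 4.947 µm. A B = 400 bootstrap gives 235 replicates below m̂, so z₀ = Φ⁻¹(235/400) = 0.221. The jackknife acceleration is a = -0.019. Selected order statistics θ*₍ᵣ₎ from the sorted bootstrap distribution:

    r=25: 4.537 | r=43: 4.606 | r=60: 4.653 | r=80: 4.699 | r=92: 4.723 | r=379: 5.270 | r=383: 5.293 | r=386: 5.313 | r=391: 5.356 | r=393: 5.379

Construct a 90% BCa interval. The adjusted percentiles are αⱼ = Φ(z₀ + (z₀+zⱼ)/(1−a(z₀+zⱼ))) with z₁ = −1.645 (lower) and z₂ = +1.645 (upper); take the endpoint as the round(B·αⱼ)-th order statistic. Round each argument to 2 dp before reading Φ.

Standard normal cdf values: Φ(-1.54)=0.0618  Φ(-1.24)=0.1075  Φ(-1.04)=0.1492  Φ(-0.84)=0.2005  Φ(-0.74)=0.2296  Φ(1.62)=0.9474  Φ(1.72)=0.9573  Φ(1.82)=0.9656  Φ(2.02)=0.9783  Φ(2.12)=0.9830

(4.606, 5.356)

Lower: z₀ + z₁ = 0.221 + (-1.645) = -1.424; 1 − a(z₀+z₁) = 1 − (-0.019)(-1.424) = 0.9729; argument = 0.221 + (-1.424)/0.9729 = -1.2426 → -1.24.
α₁ = Φ(-1.24) = 0.1075; rank = round(400 × 0.1075) = 43; θ*₍43₎ = 4.606.
Upper: z₀ + z₂ = 1.866; 1 − a(z₀+z₂) = 1.0355; argument = 2.0231 → 2.02; α₂ = 0.9783; rank = 391; θ*₍391₎ = 5.356.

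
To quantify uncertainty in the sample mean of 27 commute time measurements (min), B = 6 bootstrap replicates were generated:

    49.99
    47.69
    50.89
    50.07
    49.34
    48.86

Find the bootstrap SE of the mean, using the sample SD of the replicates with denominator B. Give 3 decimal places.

Bootstrap SE is the standard deviation of the 6 replicate means.
Mean of replicates: (49.99 + 47.69 + 50.89 + 50.07 + 49.34 + 48.86) / 6 = 296.8400 / 6 = 49.4733
Sum of squared deviations: (+0.5167)² + (−1.7833)² + (+1.4167)² + (+0.5967)² + (−0.1333)² + (−0.6133)² = 6.2041
Variance = 6.2041 / 6 = 1.0340
SE* = √1.0340

SE* = 1.017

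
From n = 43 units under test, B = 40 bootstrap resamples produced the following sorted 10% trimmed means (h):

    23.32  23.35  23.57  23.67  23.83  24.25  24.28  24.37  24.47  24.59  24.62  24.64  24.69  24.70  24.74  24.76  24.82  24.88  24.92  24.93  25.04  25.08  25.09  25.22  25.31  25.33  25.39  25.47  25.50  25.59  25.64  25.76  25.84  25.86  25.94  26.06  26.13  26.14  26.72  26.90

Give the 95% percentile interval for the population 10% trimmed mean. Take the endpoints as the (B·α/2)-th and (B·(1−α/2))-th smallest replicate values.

α = 0.05; lower rank = 40 × 0.025 = 1; upper rank = 40 × 0.975 = 39.
The 1st smallest replicate is 23.32; the 39th is 26.72.

(23.32, 26.72)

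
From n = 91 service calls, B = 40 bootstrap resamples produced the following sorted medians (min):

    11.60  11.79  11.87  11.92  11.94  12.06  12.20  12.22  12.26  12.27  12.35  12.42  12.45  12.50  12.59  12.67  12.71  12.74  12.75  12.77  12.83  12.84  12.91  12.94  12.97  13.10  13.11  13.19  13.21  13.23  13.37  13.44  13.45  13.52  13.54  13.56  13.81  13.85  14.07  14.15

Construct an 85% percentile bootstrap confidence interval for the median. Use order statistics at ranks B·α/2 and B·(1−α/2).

α = 0.15; lower rank = 40 × 0.075 = 3; upper rank = 40 × 0.925 = 37.
The 3rd smallest replicate is 11.87; the 37th is 13.81.

(11.87, 13.81)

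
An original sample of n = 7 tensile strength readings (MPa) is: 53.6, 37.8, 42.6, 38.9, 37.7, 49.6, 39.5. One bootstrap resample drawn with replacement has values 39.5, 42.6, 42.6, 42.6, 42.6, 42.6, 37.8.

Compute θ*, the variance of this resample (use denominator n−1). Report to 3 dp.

Mean = 41.4714; sum of squared deviations = 23.7343
s² = 23.7343 / 6 = 3.9557

θ* = 3.956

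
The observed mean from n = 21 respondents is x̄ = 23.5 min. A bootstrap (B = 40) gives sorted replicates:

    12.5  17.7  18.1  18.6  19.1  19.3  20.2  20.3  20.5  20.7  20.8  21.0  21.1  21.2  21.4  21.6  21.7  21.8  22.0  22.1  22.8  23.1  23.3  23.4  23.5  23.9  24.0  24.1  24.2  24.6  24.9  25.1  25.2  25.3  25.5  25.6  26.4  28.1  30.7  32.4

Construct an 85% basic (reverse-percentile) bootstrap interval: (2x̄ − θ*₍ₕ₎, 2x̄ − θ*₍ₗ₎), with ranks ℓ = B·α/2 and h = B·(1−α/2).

(20.6, 28.9)

Percentile endpoints at ranks 3 and 37: θ*₍3₎ = 18.1, θ*₍37₎ = 26.4.
Basic interval reflects these around x̄:
  lower = 2 × 23.5 − 26.4 = 20.6
  upper = 2 × 23.5 − 18.1 = 28.9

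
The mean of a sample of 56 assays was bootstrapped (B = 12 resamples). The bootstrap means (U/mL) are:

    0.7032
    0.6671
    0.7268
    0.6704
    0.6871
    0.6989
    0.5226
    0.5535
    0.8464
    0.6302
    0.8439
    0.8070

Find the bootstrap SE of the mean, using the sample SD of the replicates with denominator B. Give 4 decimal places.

SE* = 0.0975

Bootstrap SE is the standard deviation of the 12 replicate means.
Mean of replicates: (0.7032 + 0.6671 + 0.7268 + 0.6704 + 0.6871 + 0.6989 + 0.5226 + 0.5535 + 0.8464 + 0.6302 + 0.8439 + 0.8070) / 12 = 8.35710 / 12 = 0.69643
Sum of squared deviations: (+0.00677)² + (−0.02933)² + (+0.03037)² + (−0.02603)² + (−0.00933)² + (+0.00247)² + (−0.17383)² + (−0.14293)² + (+0.14997)² + (−0.06623)² + (+0.14747)² + (+0.11057)² = 0.11410
Variance = 0.11410 / 12 = 0.00951
SE* = √0.00951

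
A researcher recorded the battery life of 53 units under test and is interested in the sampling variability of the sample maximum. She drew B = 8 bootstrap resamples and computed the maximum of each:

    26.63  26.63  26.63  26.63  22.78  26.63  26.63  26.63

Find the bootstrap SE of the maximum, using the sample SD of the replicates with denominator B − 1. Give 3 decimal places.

SE* = 1.361

Bootstrap SE is the standard deviation of the 8 replicate maximums.
Mean of replicates: (26.63 + 26.63 + 26.63 + 26.63 + 22.78 + 26.63 + 26.63 + 26.63) / 8 = 209.1900 / 8 = 26.1487
Sum of squared deviations: (+0.4812)² + (+0.4812)² + (+0.4812)² + (+0.4812)² + (−3.3687)² + (+0.4812)² + (+0.4812)² + (+0.4812)² = 12.9697
Variance = 12.9697 / 7 = 1.8528
SE* = √1.8528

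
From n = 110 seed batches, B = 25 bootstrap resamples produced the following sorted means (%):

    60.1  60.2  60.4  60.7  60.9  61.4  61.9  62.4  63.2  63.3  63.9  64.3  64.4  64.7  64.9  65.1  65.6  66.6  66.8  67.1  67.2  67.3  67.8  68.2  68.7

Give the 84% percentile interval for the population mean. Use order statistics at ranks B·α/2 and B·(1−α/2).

(60.2, 67.8)

α = 0.16; lower rank = 25 × 0.080 = 2; upper rank = 25 × 0.920 = 23.
The 2nd smallest replicate is 60.2; the 23rd is 67.8.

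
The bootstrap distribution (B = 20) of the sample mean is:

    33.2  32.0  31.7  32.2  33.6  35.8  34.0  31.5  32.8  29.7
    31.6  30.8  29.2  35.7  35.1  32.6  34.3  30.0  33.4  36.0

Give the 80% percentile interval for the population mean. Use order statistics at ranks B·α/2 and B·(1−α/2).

(29.7, 35.7)

Sorted replicates: 29.2, 29.7, 30.0, 30.8, 31.5, 31.6, 31.7, 32.0, 32.2, 32.6, 32.8, 33.2, 33.4, 33.6, 34.0, 34.3, 35.1, 35.7, 35.8, 36.0
α = 0.20; lower rank = 20 × 0.100 = 2; upper rank = 20 × 0.900 = 18.
The 2nd smallest replicate is 29.7; the 18th is 35.7.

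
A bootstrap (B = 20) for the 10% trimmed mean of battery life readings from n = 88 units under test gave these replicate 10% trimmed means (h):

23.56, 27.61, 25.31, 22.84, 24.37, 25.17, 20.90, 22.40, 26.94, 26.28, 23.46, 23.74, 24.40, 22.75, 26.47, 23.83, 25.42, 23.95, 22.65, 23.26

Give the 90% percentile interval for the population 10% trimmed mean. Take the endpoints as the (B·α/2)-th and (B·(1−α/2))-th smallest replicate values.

(20.90, 26.94)

Sorted replicates: 20.90, 22.40, 22.65, 22.75, 22.84, 23.26, 23.46, 23.56, 23.74, 23.83, 23.95, 24.37, 24.40, 25.17, 25.31, 25.42, 26.28, 26.47, 26.94, 27.61
α = 0.10; lower rank = 20 × 0.050 = 1; upper rank = 20 × 0.950 = 19.
The 1st smallest replicate is 20.90; the 19th is 26.94.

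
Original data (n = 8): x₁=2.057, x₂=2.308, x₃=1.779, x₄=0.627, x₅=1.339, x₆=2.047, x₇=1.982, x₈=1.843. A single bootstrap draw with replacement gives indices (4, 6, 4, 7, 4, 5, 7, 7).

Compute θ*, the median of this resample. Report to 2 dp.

Resample values: 0.627, 2.047, 0.627, 1.982, 0.627, 1.339, 1.982, 1.982.
Sorted: 0.627, 0.627, 0.627, 1.339, 1.982, 1.982, 1.982, 2.047
Median = average of the two middle values = 1.66

θ* = 1.66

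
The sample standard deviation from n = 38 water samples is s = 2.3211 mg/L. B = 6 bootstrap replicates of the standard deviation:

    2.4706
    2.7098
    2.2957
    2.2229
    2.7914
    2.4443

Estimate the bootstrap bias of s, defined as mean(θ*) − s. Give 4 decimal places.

mean(θ*) = (2.4706 + 2.7098 + 2.2957 + 2.2229 + 2.7914 + 2.4443) / 6 = 2.48912
bias = 2.48912 − 2.3211

bias = +0.1680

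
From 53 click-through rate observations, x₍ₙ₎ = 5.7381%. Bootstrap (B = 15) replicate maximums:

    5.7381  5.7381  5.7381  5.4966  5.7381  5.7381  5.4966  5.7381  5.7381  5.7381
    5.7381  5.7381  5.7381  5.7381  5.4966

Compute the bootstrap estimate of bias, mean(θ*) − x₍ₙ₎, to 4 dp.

mean(θ*) = (5.7381 + 5.7381 + 5.7381 + 5.4966 + 5.7381 + 5.7381 + 5.4966 + 5.7381 + 5.7381 + 5.7381 + 5.7381 + 5.7381 + 5.7381 + 5.7381 + 5.4966) / 15 = 5.68980
bias = 5.68980 − 5.7381

bias = −0.0483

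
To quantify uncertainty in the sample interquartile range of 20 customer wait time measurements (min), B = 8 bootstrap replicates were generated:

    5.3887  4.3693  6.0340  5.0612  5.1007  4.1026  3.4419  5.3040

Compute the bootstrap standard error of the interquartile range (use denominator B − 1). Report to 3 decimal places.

SE* = 0.826

Bootstrap SE is the standard deviation of the 8 replicate interquartile ranges.
Mean of replicates: (5.3887 + 4.3693 + 6.0340 + 5.0612 + 5.1007 + 4.1026 + 3.4419 + 5.3040) / 8 = 38.80240 / 8 = 4.85030
Sum of squared deviations: (+0.53840)² + (−0.48100)² + (+1.18370)² + (+0.21090)² + (+0.25040)² + (−0.74770)² + (−1.40840)² + (+0.45370)² = 4.77805
Variance = 4.77805 / 7 = 0.68258
SE* = √0.68258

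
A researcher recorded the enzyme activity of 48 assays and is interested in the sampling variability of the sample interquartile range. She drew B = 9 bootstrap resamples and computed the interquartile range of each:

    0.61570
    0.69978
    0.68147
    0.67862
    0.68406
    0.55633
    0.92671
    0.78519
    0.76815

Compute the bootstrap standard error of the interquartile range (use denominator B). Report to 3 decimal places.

Bootstrap SE is the standard deviation of the 9 replicate interquartile ranges.
Mean of replicates: (0.61570 + 0.69978 + 0.68147 + 0.67862 + 0.68406 + 0.55633 + 0.92671 + 0.78519 + 0.76815) / 9 = 6.396010 / 9 = 0.710668
Sum of squared deviations: (−0.094968)² + (−0.010888)² + (−0.029198)² + (−0.032048)² + (−0.026608)² + (−0.154338)² + (+0.216042)² + (+0.074522)² + (+0.057482)² = 0.091077
Variance = 0.091077 / 9 = 0.010120
SE* = √0.010120

SE* = 0.101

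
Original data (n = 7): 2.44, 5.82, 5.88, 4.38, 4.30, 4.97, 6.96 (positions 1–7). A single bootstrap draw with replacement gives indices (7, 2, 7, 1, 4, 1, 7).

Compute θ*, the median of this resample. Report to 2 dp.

Resample values: 6.96, 5.82, 6.96, 2.44, 4.38, 2.44, 6.96.
Sorted: 2.44, 2.44, 4.38, 5.82, 6.96, 6.96, 6.96
Median = middle value = 5.82

θ* = 5.82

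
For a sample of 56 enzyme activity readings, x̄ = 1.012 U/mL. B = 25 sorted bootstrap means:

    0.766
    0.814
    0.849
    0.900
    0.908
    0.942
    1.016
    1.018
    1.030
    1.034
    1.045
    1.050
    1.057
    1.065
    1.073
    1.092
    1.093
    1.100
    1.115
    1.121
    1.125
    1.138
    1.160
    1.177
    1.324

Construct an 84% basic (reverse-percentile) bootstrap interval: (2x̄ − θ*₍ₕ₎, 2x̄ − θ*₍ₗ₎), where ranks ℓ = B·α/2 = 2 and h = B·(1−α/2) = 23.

Percentile endpoints at ranks 2 and 23: θ*₍2₎ = 0.814, θ*₍23₎ = 1.160.
Basic interval reflects these around x̄:
  lower = 2 × 1.012 − 1.160 = 0.864
  upper = 2 × 1.012 − 0.814 = 1.210

(0.864, 1.210)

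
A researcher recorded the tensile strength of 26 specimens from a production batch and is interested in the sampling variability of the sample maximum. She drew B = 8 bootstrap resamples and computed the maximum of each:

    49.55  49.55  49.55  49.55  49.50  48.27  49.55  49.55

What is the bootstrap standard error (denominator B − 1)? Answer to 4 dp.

SE* = 0.4504

Bootstrap SE is the standard deviation of the 8 replicate maximums.
Mean of replicates: (49.55 + 49.55 + 49.55 + 49.55 + 49.50 + 48.27 + 49.55 + 49.55) / 8 = 395.07000 / 8 = 49.38375
Sum of squared deviations: (+0.16625)² + (+0.16625)² + (+0.16625)² + (+0.16625)² + (+0.11625)² + (−1.11375)² + (+0.16625)² + (+0.16625)² = 1.41979
Variance = 1.41979 / 7 = 0.20283
SE* = √0.20283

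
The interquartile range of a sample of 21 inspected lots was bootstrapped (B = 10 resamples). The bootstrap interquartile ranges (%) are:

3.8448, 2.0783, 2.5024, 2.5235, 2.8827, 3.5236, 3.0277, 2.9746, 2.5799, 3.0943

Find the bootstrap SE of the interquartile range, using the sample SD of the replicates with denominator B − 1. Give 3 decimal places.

SE* = 0.518

Bootstrap SE is the standard deviation of the 10 replicate interquartile ranges.
Mean of replicates: (3.8448 + 2.0783 + 2.5024 + 2.5235 + 2.8827 + 3.5236 + 3.0277 + 2.9746 + 2.5799 + 3.0943) / 10 = 29.03180 / 10 = 2.90318
Sum of squared deviations: (+0.94162)² + (−0.82488)² + (−0.40078)² + (−0.37968)² + (−0.02048)² + (+0.62042)² + (+0.12452)² + (+0.07142)² + (−0.32328)² + (+0.19112)² = 2.41884
Variance = 2.41884 / 9 = 0.26876
SE* = √0.26876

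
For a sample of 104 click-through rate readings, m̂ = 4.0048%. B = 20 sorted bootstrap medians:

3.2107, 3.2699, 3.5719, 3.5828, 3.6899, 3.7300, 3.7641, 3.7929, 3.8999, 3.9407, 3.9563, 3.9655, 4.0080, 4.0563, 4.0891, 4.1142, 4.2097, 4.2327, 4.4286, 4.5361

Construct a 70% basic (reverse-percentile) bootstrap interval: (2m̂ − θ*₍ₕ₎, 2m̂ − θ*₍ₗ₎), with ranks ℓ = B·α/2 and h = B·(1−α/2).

Percentile endpoints at ranks 3 and 17: θ*₍3₎ = 3.5719, θ*₍17₎ = 4.2097.
Basic interval reflects these around m̂:
  lower = 2 × 4.0048 − 4.2097 = 3.7999
  upper = 2 × 4.0048 − 3.5719 = 4.4377

(3.7999, 4.4377)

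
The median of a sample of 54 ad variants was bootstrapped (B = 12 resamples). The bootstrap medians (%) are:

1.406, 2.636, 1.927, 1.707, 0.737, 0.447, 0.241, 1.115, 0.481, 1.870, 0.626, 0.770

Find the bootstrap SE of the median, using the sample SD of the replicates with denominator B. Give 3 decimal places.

SE* = 0.711

Bootstrap SE is the standard deviation of the 12 replicate medians.
Mean of replicates: (1.406 + 2.636 + 1.927 + 1.707 + 0.737 + 0.447 + 0.241 + 1.115 + 0.481 + 1.870 + 0.626 + 0.770) / 12 = 13.9630 / 12 = 1.1636
Sum of squared deviations: (+0.2424)² + (+1.4724)² + (+0.7634)² + (+0.5434)² + (−0.4266)² + (−0.7166)² + (−0.9226)² + (−0.0486)² + (−0.6826)² + (+0.7064)² + (−0.5376)² + (−0.3936)² = 6.0627
Variance = 6.0627 / 12 = 0.5052
SE* = √0.5052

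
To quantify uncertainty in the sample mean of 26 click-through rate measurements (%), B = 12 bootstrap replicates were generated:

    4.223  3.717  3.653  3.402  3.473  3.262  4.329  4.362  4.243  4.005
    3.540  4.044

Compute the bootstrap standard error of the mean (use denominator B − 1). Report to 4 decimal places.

SE* = 0.3917

Bootstrap SE is the standard deviation of the 12 replicate means.
Mean of replicates: (4.223 + 3.717 + 3.653 + 3.402 + 3.473 + 3.262 + 4.329 + 4.362 + 4.243 + 4.005 + 3.540 + 4.044) / 12 = 46.25300 / 12 = 3.85442
Sum of squared deviations: (+0.36858)² + (−0.13742)² + (−0.20142)² + (−0.45242)² + (−0.38142)² + (−0.59242)² + (+0.47458)² + (+0.50758)² + (+0.38858)² + (+0.15058)² + (−0.31442)² + (+0.18958)² = 1.68776
Variance = 1.68776 / 11 = 0.15343
SE* = √0.15343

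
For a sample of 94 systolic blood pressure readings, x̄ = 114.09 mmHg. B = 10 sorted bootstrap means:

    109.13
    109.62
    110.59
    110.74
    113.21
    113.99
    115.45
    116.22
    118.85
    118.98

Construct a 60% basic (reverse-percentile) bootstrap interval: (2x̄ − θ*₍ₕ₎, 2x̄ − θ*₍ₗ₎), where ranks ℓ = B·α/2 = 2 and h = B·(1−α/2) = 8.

(111.96, 118.56)

Percentile endpoints at ranks 2 and 8: θ*₍2₎ = 109.62, θ*₍8₎ = 116.22.
Basic interval reflects these around x̄:
  lower = 2 × 114.09 − 116.22 = 111.96
  upper = 2 × 114.09 − 109.62 = 118.56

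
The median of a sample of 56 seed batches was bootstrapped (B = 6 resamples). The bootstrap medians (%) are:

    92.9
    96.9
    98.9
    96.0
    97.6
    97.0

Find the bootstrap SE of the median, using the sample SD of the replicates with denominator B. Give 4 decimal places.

Bootstrap SE is the standard deviation of the 6 replicate medians.
Mean of replicates: (92.9 + 96.9 + 98.9 + 96.0 + 97.6 + 97.0) / 6 = 579.30000 / 6 = 96.55000
Sum of squared deviations: (−3.65000)² + (+0.35000)² + (+2.35000)² + (−0.55000)² + (+1.05000)² + (+0.45000)² = 20.57500
Variance = 20.57500 / 6 = 3.42917
SE* = √3.42917

SE* = 1.8518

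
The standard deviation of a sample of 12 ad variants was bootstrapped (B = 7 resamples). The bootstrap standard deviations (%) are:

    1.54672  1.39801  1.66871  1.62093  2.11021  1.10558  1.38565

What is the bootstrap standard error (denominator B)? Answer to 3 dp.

SE* = 0.288

Bootstrap SE is the standard deviation of the 7 replicate standard deviations.
Mean of replicates: (1.54672 + 1.39801 + 1.66871 + 1.62093 + 2.11021 + 1.10558 + 1.38565) / 7 = 10.835810 / 7 = 1.547973
Sum of squared deviations: (−0.001253)² + (−0.149963)² + (+0.120737)² + (+0.072957)² + (+0.562237)² + (−0.442393)² + (−0.162323)² = 0.580561
Variance = 0.580561 / 7 = 0.082937
SE* = √0.082937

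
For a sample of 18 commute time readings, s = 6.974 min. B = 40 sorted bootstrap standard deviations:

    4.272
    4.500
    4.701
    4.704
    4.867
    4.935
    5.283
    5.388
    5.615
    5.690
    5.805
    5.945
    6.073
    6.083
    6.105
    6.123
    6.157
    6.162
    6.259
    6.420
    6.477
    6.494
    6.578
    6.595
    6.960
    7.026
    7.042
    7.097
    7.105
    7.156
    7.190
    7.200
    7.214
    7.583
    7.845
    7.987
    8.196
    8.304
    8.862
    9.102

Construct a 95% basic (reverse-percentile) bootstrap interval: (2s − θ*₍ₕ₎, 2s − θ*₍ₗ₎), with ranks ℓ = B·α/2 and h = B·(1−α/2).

Percentile endpoints at ranks 1 and 39: θ*₍1₎ = 4.272, θ*₍39₎ = 8.862.
Basic interval reflects these around s:
  lower = 2 × 6.974 − 8.862 = 5.086
  upper = 2 × 6.974 − 4.272 = 9.676

(5.086, 9.676)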